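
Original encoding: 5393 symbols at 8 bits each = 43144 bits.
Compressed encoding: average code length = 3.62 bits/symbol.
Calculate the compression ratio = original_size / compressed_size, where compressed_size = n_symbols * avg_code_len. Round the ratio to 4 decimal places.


original_size = n_symbols * orig_bits = 5393 * 8 = 43144 bits
compressed_size = n_symbols * avg_code_len = 5393 * 3.62 = 19522.66 bits
ratio = original_size / compressed_size = 43144 / 19522.66 = 2.2099

Compression ratio = 2.2099


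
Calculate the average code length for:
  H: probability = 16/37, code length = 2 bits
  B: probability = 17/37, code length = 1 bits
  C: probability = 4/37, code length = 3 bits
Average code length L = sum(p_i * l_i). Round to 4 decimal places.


Weighted contributions p_i * l_i:
  H: (16/37) * 2 = 32/37
  B: (17/37) * 1 = 17/37
  C: (4/37) * 3 = 12/37
Sum = (32 + 17 + 12)/37 = 61/37

L = 61/37 = 1.6486 bits/symbol


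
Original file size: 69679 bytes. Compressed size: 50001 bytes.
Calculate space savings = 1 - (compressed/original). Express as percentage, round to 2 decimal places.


ratio = compressed/original = 50001/69679 = 0.717591
savings = 1 - ratio = 1 - 0.717591 = 0.282409
as a percentage: 0.282409 * 100 = 28.24%

Space savings = 1 - 50001/69679 = 28.24%


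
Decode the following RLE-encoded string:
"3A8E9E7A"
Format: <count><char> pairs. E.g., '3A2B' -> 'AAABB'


Expanding each <count><char> pair:
  3A -> 'AAA'
  8E -> 'EEEEEEEE'
  9E -> 'EEEEEEEEE'
  7A -> 'AAAAAAA'

Decoded = AAAEEEEEEEEEEEEEEEEEAAAAAAA


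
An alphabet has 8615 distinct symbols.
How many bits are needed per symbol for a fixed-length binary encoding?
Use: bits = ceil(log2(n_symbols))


log2(8615) = 13.0726
Bracket: 2^13 = 8192 < 8615 <= 2^14 = 16384
So ceil(log2(8615)) = 14

bits = ceil(log2(8615)) = ceil(13.0726) = 14 bits


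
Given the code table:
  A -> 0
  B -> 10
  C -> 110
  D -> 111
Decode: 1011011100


Decoding:
10 -> B
110 -> C
111 -> D
0 -> A
0 -> A


Result: BCDAA


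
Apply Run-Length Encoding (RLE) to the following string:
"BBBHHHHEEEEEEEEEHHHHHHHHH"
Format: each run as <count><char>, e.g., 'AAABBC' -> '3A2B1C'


Scanning runs left to right:
  i=0: run of 'B' x 3 -> '3B'
  i=3: run of 'H' x 4 -> '4H'
  i=7: run of 'E' x 9 -> '9E'
  i=16: run of 'H' x 9 -> '9H'

RLE = 3B4H9E9H


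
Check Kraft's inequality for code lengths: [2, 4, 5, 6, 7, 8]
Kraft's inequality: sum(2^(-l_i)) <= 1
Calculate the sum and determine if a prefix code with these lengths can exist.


Sum = 2^(-2) + 2^(-4) + 2^(-5) + 2^(-6) + 2^(-7) + 2^(-8)
    = 0.25 + 0.0625 + 0.03125 + 0.015625 + 0.0078125 + 0.00390625
    = 95/256 = 0.37109375
Since 0.37109375 <= 1, Kraft's inequality IS satisfied.
A prefix code with these lengths CAN exist.

Kraft sum = 0.37109375. Satisfied.


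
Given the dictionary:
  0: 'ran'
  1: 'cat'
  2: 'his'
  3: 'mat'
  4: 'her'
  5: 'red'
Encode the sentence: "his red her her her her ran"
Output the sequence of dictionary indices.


Look up each word in the dictionary:
  'his' -> 2
  'red' -> 5
  'her' -> 4
  'her' -> 4
  'her' -> 4
  'her' -> 4
  'ran' -> 0

Encoded: [2, 5, 4, 4, 4, 4, 0]


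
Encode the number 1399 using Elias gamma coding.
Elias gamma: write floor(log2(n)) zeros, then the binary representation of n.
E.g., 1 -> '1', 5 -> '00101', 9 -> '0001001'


num_bits = floor(log2(1399)) + 1 = 11
leading_zeros = num_bits - 1 = 10
binary(1399) = 10101110111

Elias gamma(1399) = '0000000000' + '10101110111' = 000000000010101110111 (21 bits)


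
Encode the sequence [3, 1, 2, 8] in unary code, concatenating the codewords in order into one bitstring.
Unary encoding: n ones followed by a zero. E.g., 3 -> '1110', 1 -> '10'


Encode each number as n ones followed by a terminating 0:
  3 -> 1110 (4 bits)
  1 -> 10 (2 bits)
  2 -> 110 (3 bits)
  8 -> 111111110 (9 bits)
Total length = 4 + 2 + 3 + 9 = 18 bits.

Unary([3, 1, 2, 8]) = 111010110111111110 (18 bits)


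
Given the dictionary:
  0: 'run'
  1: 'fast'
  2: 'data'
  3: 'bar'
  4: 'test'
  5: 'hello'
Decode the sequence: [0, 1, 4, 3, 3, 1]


Look up each index in the dictionary:
  0 -> 'run'
  1 -> 'fast'
  4 -> 'test'
  3 -> 'bar'
  3 -> 'bar'
  1 -> 'fast'

Decoded: "run fast test bar bar fast"


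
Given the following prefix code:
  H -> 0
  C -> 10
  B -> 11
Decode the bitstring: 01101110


Decoding step by step:
Bits 0 -> H
Bits 11 -> B
Bits 0 -> H
Bits 11 -> B
Bits 10 -> C


Decoded message: HBHBC


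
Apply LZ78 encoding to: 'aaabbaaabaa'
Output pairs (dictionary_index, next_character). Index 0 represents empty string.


LZ78 encoding steps:
Dictionary: {0: ''}
Step 1: w='' (idx 0), next='a' -> output (0, 'a'), add 'a' as idx 1
Step 2: w='a' (idx 1), next='a' -> output (1, 'a'), add 'aa' as idx 2
Step 3: w='' (idx 0), next='b' -> output (0, 'b'), add 'b' as idx 3
Step 4: w='b' (idx 3), next='a' -> output (3, 'a'), add 'ba' as idx 4
Step 5: w='aa' (idx 2), next='b' -> output (2, 'b'), add 'aab' as idx 5
Step 6: w='aa' (idx 2), end of input -> output (2, '')


Encoded: [(0, 'a'), (1, 'a'), (0, 'b'), (3, 'a'), (2, 'b'), (2, '')]


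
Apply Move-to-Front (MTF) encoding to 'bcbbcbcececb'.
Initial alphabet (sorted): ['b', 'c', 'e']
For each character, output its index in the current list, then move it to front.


MTF encoding:
'b': index 0 in ['b', 'c', 'e'] -> ['b', 'c', 'e']
'c': index 1 in ['b', 'c', 'e'] -> ['c', 'b', 'e']
'b': index 1 in ['c', 'b', 'e'] -> ['b', 'c', 'e']
'b': index 0 in ['b', 'c', 'e'] -> ['b', 'c', 'e']
'c': index 1 in ['b', 'c', 'e'] -> ['c', 'b', 'e']
'b': index 1 in ['c', 'b', 'e'] -> ['b', 'c', 'e']
'c': index 1 in ['b', 'c', 'e'] -> ['c', 'b', 'e']
'e': index 2 in ['c', 'b', 'e'] -> ['e', 'c', 'b']
'c': index 1 in ['e', 'c', 'b'] -> ['c', 'e', 'b']
'e': index 1 in ['c', 'e', 'b'] -> ['e', 'c', 'b']
'c': index 1 in ['e', 'c', 'b'] -> ['c', 'e', 'b']
'b': index 2 in ['c', 'e', 'b'] -> ['b', 'c', 'e']


Output: [0, 1, 1, 0, 1, 1, 1, 2, 1, 1, 1, 2]


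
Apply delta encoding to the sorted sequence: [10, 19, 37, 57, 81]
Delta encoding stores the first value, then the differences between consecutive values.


First value: 10
Deltas:
  19 - 10 = 9
  37 - 19 = 18
  57 - 37 = 20
  81 - 57 = 24


Delta encoded: [10, 9, 18, 20, 24]


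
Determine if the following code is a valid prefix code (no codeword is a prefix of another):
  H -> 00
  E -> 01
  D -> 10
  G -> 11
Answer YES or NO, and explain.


Checking each pair (does one codeword prefix another?):
  H='00' vs E='01': no prefix
  H='00' vs D='10': no prefix
  H='00' vs G='11': no prefix
  E='01' vs H='00': no prefix
  E='01' vs D='10': no prefix
  E='01' vs G='11': no prefix
  D='10' vs H='00': no prefix
  D='10' vs E='01': no prefix
  D='10' vs G='11': no prefix
  G='11' vs H='00': no prefix
  G='11' vs E='01': no prefix
  G='11' vs D='10': no prefix
No violation found over all pairs.

YES -- this is a valid prefix code. No codeword is a prefix of any other codeword.


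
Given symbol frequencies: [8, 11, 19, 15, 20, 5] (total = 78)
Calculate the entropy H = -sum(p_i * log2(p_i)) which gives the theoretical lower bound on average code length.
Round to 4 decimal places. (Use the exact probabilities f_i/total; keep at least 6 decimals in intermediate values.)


Per-symbol terms -p_i * log2(p_i) with p_i = f_i/78:
  p = 8/78 = 0.102564: log2(p) = -3.285402, -p*log2(p) = 0.336964
  p = 11/78 = 0.141026: log2(p) = -2.825971, -p*log2(p) = 0.398534
  p = 19/78 = 0.243590: log2(p) = -2.037475, -p*log2(p) = 0.496308
  p = 15/78 = 0.192308: log2(p) = -2.378512, -p*log2(p) = 0.457406
  p = 20/78 = 0.256410: log2(p) = -1.963474, -p*log2(p) = 0.503455
  p = 5/78 = 0.064103: log2(p) = -3.963474, -p*log2(p) = 0.254069
H = 0.336964 + 0.398534 + 0.496308 + 0.457406 + 0.503455 + 0.254069 = 2.446736

H = 2.4467 bits/symbol


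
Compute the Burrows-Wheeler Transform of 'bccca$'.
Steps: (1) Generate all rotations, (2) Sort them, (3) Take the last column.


Rotations (sorted):
  0: $bccca -> last char: a
  1: a$bccc -> last char: c
  2: bccca$ -> last char: $
  3: ca$bcc -> last char: c
  4: cca$bc -> last char: c
  5: ccca$b -> last char: b


BWT = ac$ccb


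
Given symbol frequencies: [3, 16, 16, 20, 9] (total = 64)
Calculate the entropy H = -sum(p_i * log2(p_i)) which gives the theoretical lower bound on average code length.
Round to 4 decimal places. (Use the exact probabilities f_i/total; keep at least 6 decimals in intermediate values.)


Per-symbol terms -p_i * log2(p_i) with p_i = f_i/64:
  p = 3/64 = 0.046875: log2(p) = -4.415037, -p*log2(p) = 0.206955
  p = 16/64 = 0.250000: log2(p) = -2.000000, -p*log2(p) = 0.500000
  p = 16/64 = 0.250000: log2(p) = -2.000000, -p*log2(p) = 0.500000
  p = 20/64 = 0.312500: log2(p) = -1.678072, -p*log2(p) = 0.524397
  p = 9/64 = 0.140625: log2(p) = -2.830075, -p*log2(p) = 0.397979
H = 0.206955 + 0.500000 + 0.500000 + 0.524397 + 0.397979 = 2.129331

H = 2.1293 bits/symbol


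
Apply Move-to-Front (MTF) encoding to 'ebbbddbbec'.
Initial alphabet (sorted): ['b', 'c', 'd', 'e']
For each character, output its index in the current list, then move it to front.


MTF encoding:
'e': index 3 in ['b', 'c', 'd', 'e'] -> ['e', 'b', 'c', 'd']
'b': index 1 in ['e', 'b', 'c', 'd'] -> ['b', 'e', 'c', 'd']
'b': index 0 in ['b', 'e', 'c', 'd'] -> ['b', 'e', 'c', 'd']
'b': index 0 in ['b', 'e', 'c', 'd'] -> ['b', 'e', 'c', 'd']
'd': index 3 in ['b', 'e', 'c', 'd'] -> ['d', 'b', 'e', 'c']
'd': index 0 in ['d', 'b', 'e', 'c'] -> ['d', 'b', 'e', 'c']
'b': index 1 in ['d', 'b', 'e', 'c'] -> ['b', 'd', 'e', 'c']
'b': index 0 in ['b', 'd', 'e', 'c'] -> ['b', 'd', 'e', 'c']
'e': index 2 in ['b', 'd', 'e', 'c'] -> ['e', 'b', 'd', 'c']
'c': index 3 in ['e', 'b', 'd', 'c'] -> ['c', 'e', 'b', 'd']


Output: [3, 1, 0, 0, 3, 0, 1, 0, 2, 3]


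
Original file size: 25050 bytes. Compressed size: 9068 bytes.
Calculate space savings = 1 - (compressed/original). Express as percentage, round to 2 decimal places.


ratio = compressed/original = 9068/25050 = 0.361996
savings = 1 - ratio = 1 - 0.361996 = 0.638004
as a percentage: 0.638004 * 100 = 63.8%

Space savings = 1 - 9068/25050 = 63.8%


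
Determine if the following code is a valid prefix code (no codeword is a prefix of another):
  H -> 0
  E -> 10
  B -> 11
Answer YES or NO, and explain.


Checking each pair (does one codeword prefix another?):
  H='0' vs E='10': no prefix
  H='0' vs B='11': no prefix
  E='10' vs H='0': no prefix
  E='10' vs B='11': no prefix
  B='11' vs H='0': no prefix
  B='11' vs E='10': no prefix
No violation found over all pairs.

YES -- this is a valid prefix code. No codeword is a prefix of any other codeword.


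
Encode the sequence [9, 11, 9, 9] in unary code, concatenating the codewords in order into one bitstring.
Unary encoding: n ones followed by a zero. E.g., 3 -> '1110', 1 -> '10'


Encode each number as n ones followed by a terminating 0:
  9 -> 1111111110 (10 bits)
  11 -> 111111111110 (12 bits)
  9 -> 1111111110 (10 bits)
  9 -> 1111111110 (10 bits)
Total length = 10 + 12 + 10 + 10 = 42 bits.

Unary([9, 11, 9, 9]) = 111111111011111111111011111111101111111110 (42 bits)


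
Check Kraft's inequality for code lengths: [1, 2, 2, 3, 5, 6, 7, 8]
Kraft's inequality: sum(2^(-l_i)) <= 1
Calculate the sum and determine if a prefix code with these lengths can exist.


Sum = 2^(-1) + 2^(-2) + 2^(-2) + 2^(-3) + 2^(-5) + 2^(-6) + 2^(-7) + 2^(-8)
    = 0.5 + 0.25 + 0.25 + 0.125 + 0.03125 + 0.015625 + 0.0078125 + 0.00390625
    = 303/256 = 1.18359375
Since 1.18359375 > 1, Kraft's inequality is NOT satisfied.
A prefix code with these lengths CANNOT exist.

Kraft sum = 1.18359375. Not satisfied.


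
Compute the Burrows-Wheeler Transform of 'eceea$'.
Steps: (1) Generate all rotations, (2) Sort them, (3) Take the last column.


Rotations (sorted):
  0: $eceea -> last char: a
  1: a$ecee -> last char: e
  2: ceea$e -> last char: e
  3: ea$ece -> last char: e
  4: eceea$ -> last char: $
  5: eea$ec -> last char: c


BWT = aeee$c


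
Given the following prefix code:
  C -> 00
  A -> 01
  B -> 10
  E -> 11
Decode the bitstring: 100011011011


Decoding step by step:
Bits 10 -> B
Bits 00 -> C
Bits 11 -> E
Bits 01 -> A
Bits 10 -> B
Bits 11 -> E


Decoded message: BCEABE


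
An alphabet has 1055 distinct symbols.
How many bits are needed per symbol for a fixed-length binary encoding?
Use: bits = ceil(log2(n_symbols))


log2(1055) = 10.043
Bracket: 2^10 = 1024 < 1055 <= 2^11 = 2048
So ceil(log2(1055)) = 11

bits = ceil(log2(1055)) = ceil(10.043) = 11 bits


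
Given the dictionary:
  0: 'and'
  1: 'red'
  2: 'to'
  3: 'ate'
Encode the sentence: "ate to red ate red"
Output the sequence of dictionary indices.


Look up each word in the dictionary:
  'ate' -> 3
  'to' -> 2
  'red' -> 1
  'ate' -> 3
  'red' -> 1

Encoded: [3, 2, 1, 3, 1]


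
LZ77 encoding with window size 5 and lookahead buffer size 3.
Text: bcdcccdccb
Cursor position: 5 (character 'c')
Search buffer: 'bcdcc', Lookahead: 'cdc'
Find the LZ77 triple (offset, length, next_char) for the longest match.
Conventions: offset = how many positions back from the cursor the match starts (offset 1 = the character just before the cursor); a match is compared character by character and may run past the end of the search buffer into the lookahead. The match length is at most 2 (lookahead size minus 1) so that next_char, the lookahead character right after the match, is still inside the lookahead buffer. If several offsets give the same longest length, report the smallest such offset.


Try each offset into the search buffer:
  offset=1 (pos 4, char 'c'): match length 1
  offset=2 (pos 3, char 'c'): match length 1
  offset=3 (pos 2, char 'd'): match length 0
  offset=4 (pos 1, char 'c'): match length 2
  offset=5 (pos 0, char 'b'): match length 0
Longest match has length 2 at offset 4.
next_char = character at position 5 + 2 = 7 -> 'c'

Best match: offset=4, length=2 (matching 'cd' starting at position 1)
LZ77 triple: (4, 2, 'c')


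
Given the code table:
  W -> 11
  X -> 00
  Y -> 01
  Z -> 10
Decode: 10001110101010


Decoding:
10 -> Z
00 -> X
11 -> W
10 -> Z
10 -> Z
10 -> Z
10 -> Z


Result: ZXWZZZZ


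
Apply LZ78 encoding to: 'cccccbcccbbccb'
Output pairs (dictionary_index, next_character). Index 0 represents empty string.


LZ78 encoding steps:
Dictionary: {0: ''}
Step 1: w='' (idx 0), next='c' -> output (0, 'c'), add 'c' as idx 1
Step 2: w='c' (idx 1), next='c' -> output (1, 'c'), add 'cc' as idx 2
Step 3: w='cc' (idx 2), next='b' -> output (2, 'b'), add 'ccb' as idx 3
Step 4: w='cc' (idx 2), next='c' -> output (2, 'c'), add 'ccc' as idx 4
Step 5: w='' (idx 0), next='b' -> output (0, 'b'), add 'b' as idx 5
Step 6: w='b' (idx 5), next='c' -> output (5, 'c'), add 'bc' as idx 6
Step 7: w='c' (idx 1), next='b' -> output (1, 'b'), add 'cb' as idx 7


Encoded: [(0, 'c'), (1, 'c'), (2, 'b'), (2, 'c'), (0, 'b'), (5, 'c'), (1, 'b')]


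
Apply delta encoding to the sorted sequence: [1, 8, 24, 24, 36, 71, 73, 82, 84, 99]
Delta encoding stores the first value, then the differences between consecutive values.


First value: 1
Deltas:
  8 - 1 = 7
  24 - 8 = 16
  24 - 24 = 0
  36 - 24 = 12
  71 - 36 = 35
  73 - 71 = 2
  82 - 73 = 9
  84 - 82 = 2
  99 - 84 = 15


Delta encoded: [1, 7, 16, 0, 12, 35, 2, 9, 2, 15]


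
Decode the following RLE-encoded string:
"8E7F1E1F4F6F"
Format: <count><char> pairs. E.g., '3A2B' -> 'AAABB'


Expanding each <count><char> pair:
  8E -> 'EEEEEEEE'
  7F -> 'FFFFFFF'
  1E -> 'E'
  1F -> 'F'
  4F -> 'FFFF'
  6F -> 'FFFFFF'

Decoded = EEEEEEEEFFFFFFFEFFFFFFFFFFF


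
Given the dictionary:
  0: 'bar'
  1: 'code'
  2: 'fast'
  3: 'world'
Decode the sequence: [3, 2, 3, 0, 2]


Look up each index in the dictionary:
  3 -> 'world'
  2 -> 'fast'
  3 -> 'world'
  0 -> 'bar'
  2 -> 'fast'

Decoded: "world fast world bar fast"


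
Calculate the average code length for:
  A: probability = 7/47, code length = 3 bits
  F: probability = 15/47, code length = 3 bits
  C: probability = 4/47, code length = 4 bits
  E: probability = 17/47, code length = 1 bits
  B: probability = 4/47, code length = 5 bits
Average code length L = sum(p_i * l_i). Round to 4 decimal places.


Weighted contributions p_i * l_i:
  A: (7/47) * 3 = 21/47
  F: (15/47) * 3 = 45/47
  C: (4/47) * 4 = 16/47
  E: (17/47) * 1 = 17/47
  B: (4/47) * 5 = 20/47
Sum = (21 + 45 + 16 + 17 + 20)/47 = 119/47

L = 119/47 = 2.5319 bits/symbol


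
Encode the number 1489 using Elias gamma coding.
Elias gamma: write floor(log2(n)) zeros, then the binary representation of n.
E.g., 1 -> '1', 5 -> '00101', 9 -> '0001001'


num_bits = floor(log2(1489)) + 1 = 11
leading_zeros = num_bits - 1 = 10
binary(1489) = 10111010001

Elias gamma(1489) = '0000000000' + '10111010001' = 000000000010111010001 (21 bits)


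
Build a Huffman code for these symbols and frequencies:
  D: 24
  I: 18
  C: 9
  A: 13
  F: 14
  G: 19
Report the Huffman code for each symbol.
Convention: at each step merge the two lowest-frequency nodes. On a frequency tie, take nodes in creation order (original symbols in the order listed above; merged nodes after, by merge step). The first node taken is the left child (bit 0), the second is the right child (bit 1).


Huffman tree construction:
Step 1: Merge C(9) + A(13) = 22
Step 2: Merge F(14) + I(18) = 32
Step 3: Merge G(19) + (C+A)(22) = 41
Step 4: Merge D(24) + (F+I)(32) = 56
Step 5: Merge (G+(C+A))(41) + (D+(F+I))(56) = 97
Read each symbol's code off the tree from the root (left child = 0, right child = 1).

Codes:
  D: 10 (length 2)
  I: 111 (length 3)
  C: 010 (length 3)
  A: 011 (length 3)
  F: 110 (length 3)
  G: 00 (length 2)
Average code length: 248/97 = 2.5567 bits/symbol


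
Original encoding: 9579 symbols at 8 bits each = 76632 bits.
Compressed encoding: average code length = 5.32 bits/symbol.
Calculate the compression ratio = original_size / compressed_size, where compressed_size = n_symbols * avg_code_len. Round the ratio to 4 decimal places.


original_size = n_symbols * orig_bits = 9579 * 8 = 76632 bits
compressed_size = n_symbols * avg_code_len = 9579 * 5.32 = 50960.28 bits
ratio = original_size / compressed_size = 76632 / 50960.28 = 1.5038

Compression ratio = 1.5038


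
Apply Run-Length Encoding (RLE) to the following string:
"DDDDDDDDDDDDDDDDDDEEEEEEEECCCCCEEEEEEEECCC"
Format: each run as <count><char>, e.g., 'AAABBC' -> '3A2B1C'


Scanning runs left to right:
  i=0: run of 'D' x 18 -> '18D'
  i=18: run of 'E' x 8 -> '8E'
  i=26: run of 'C' x 5 -> '5C'
  i=31: run of 'E' x 8 -> '8E'
  i=39: run of 'C' x 3 -> '3C'

RLE = 18D8E5C8E3C


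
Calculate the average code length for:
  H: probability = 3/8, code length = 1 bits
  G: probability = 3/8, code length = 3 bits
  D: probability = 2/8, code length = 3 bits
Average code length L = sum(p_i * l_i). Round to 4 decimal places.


Weighted contributions p_i * l_i:
  H: (3/8) * 1 = 3/8
  G: (3/8) * 3 = 9/8
  D: (2/8) * 3 = 6/8
Sum = (3 + 9 + 6)/8 = 18/8

L = 18/8 = 2.2500 bits/symbol


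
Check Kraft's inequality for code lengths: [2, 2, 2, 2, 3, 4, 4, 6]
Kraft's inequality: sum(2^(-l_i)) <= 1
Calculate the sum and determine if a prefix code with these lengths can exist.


Sum = 2^(-2) + 2^(-2) + 2^(-2) + 2^(-2) + 2^(-3) + 2^(-4) + 2^(-4) + 2^(-6)
    = 0.25 + 0.25 + 0.25 + 0.25 + 0.125 + 0.0625 + 0.0625 + 0.015625
    = 81/64 = 1.265625
Since 1.265625 > 1, Kraft's inequality is NOT satisfied.
A prefix code with these lengths CANNOT exist.

Kraft sum = 1.265625. Not satisfied.


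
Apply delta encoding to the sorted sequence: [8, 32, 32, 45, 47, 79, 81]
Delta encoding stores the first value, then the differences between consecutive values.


First value: 8
Deltas:
  32 - 8 = 24
  32 - 32 = 0
  45 - 32 = 13
  47 - 45 = 2
  79 - 47 = 32
  81 - 79 = 2


Delta encoded: [8, 24, 0, 13, 2, 32, 2]


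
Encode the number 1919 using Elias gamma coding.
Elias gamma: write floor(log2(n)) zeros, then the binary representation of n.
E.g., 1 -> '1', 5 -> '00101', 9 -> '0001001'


num_bits = floor(log2(1919)) + 1 = 11
leading_zeros = num_bits - 1 = 10
binary(1919) = 11101111111

Elias gamma(1919) = '0000000000' + '11101111111' = 000000000011101111111 (21 bits)


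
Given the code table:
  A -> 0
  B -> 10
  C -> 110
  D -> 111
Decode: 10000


Decoding:
10 -> B
0 -> A
0 -> A
0 -> A


Result: BAAA


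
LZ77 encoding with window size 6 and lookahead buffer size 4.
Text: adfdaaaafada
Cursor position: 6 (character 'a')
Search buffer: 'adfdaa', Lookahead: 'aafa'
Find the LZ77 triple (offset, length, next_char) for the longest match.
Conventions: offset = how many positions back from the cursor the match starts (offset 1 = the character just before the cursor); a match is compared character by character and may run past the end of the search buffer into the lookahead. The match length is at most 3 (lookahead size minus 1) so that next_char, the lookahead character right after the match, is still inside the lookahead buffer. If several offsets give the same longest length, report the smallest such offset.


Try each offset into the search buffer:
  offset=1 (pos 5, char 'a'): match length 2
  offset=2 (pos 4, char 'a'): match length 2
  offset=3 (pos 3, char 'd'): match length 0
  offset=4 (pos 2, char 'f'): match length 0
  offset=5 (pos 1, char 'd'): match length 0
  offset=6 (pos 0, char 'a'): match length 1
Longest match has length 2, found at offsets 1, 2; take the smallest, offset 1.
next_char = character at position 6 + 2 = 8 -> 'f'

Best match: offset=1, length=2 (matching 'aa' starting at position 5)
LZ77 triple: (1, 2, 'f')


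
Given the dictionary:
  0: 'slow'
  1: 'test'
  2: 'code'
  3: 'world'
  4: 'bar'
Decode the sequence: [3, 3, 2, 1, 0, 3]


Look up each index in the dictionary:
  3 -> 'world'
  3 -> 'world'
  2 -> 'code'
  1 -> 'test'
  0 -> 'slow'
  3 -> 'world'

Decoded: "world world code test slow world"


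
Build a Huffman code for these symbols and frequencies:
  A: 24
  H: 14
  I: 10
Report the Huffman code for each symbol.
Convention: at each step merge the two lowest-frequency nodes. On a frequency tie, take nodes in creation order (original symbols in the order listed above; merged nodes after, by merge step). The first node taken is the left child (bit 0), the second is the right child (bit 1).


Huffman tree construction:
Step 1: Merge I(10) + H(14) = 24
Step 2: Merge A(24) + (I+H)(24) = 48
Read each symbol's code off the tree from the root (left child = 0, right child = 1).

Codes:
  A: 0 (length 1)
  H: 11 (length 2)
  I: 10 (length 2)
Average code length: 72/48 = 1.5000 bits/symbol


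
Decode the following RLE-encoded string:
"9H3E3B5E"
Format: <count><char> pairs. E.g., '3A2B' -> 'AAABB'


Expanding each <count><char> pair:
  9H -> 'HHHHHHHHH'
  3E -> 'EEE'
  3B -> 'BBB'
  5E -> 'EEEEE'

Decoded = HHHHHHHHHEEEBBBEEEEE


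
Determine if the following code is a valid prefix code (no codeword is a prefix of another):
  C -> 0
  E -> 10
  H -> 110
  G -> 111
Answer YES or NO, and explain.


Checking each pair (does one codeword prefix another?):
  C='0' vs E='10': no prefix
  C='0' vs H='110': no prefix
  C='0' vs G='111': no prefix
  E='10' vs C='0': no prefix
  E='10' vs H='110': no prefix
  E='10' vs G='111': no prefix
  H='110' vs C='0': no prefix
  H='110' vs E='10': no prefix
  H='110' vs G='111': no prefix
  G='111' vs C='0': no prefix
  G='111' vs E='10': no prefix
  G='111' vs H='110': no prefix
No violation found over all pairs.

YES -- this is a valid prefix code. No codeword is a prefix of any other codeword.


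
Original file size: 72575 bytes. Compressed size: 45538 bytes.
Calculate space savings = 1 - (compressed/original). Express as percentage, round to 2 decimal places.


ratio = compressed/original = 45538/72575 = 0.627461
savings = 1 - ratio = 1 - 0.627461 = 0.372539
as a percentage: 0.372539 * 100 = 37.25%

Space savings = 1 - 45538/72575 = 37.25%


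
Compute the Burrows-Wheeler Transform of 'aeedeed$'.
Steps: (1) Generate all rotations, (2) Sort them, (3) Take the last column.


Rotations (sorted):
  0: $aeedeed -> last char: d
  1: aeedeed$ -> last char: $
  2: d$aeedee -> last char: e
  3: deed$aee -> last char: e
  4: ed$aeede -> last char: e
  5: edeed$ae -> last char: e
  6: eed$aeed -> last char: d
  7: eedeed$a -> last char: a


BWT = d$eeeeda


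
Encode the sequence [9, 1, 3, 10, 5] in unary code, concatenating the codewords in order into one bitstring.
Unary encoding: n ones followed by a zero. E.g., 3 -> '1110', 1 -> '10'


Encode each number as n ones followed by a terminating 0:
  9 -> 1111111110 (10 bits)
  1 -> 10 (2 bits)
  3 -> 1110 (4 bits)
  10 -> 11111111110 (11 bits)
  5 -> 111110 (6 bits)
Total length = 10 + 2 + 4 + 11 + 6 = 33 bits.

Unary([9, 1, 3, 10, 5]) = 111111111010111011111111110111110 (33 bits)


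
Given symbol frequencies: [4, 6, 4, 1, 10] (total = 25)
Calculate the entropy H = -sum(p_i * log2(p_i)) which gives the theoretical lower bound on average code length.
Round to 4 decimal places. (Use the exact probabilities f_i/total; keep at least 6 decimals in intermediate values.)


Per-symbol terms -p_i * log2(p_i) with p_i = f_i/25:
  p = 4/25 = 0.160000: log2(p) = -2.643856, -p*log2(p) = 0.423017
  p = 6/25 = 0.240000: log2(p) = -2.058894, -p*log2(p) = 0.494134
  p = 4/25 = 0.160000: log2(p) = -2.643856, -p*log2(p) = 0.423017
  p = 1/25 = 0.040000: log2(p) = -4.643856, -p*log2(p) = 0.185754
  p = 10/25 = 0.400000: log2(p) = -1.321928, -p*log2(p) = 0.528771
H = 0.423017 + 0.494134 + 0.423017 + 0.185754 + 0.528771 = 2.054693

H = 2.0547 bits/symbol


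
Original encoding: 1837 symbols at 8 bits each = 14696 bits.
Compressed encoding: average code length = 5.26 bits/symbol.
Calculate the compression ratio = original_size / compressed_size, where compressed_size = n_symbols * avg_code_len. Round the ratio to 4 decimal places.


original_size = n_symbols * orig_bits = 1837 * 8 = 14696 bits
compressed_size = n_symbols * avg_code_len = 1837 * 5.26 = 9662.62 bits
ratio = original_size / compressed_size = 14696 / 9662.62 = 1.5209

Compression ratio = 1.5209


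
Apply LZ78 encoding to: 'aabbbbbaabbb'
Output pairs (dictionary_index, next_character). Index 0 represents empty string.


LZ78 encoding steps:
Dictionary: {0: ''}
Step 1: w='' (idx 0), next='a' -> output (0, 'a'), add 'a' as idx 1
Step 2: w='a' (idx 1), next='b' -> output (1, 'b'), add 'ab' as idx 2
Step 3: w='' (idx 0), next='b' -> output (0, 'b'), add 'b' as idx 3
Step 4: w='b' (idx 3), next='b' -> output (3, 'b'), add 'bb' as idx 4
Step 5: w='b' (idx 3), next='a' -> output (3, 'a'), add 'ba' as idx 5
Step 6: w='ab' (idx 2), next='b' -> output (2, 'b'), add 'abb' as idx 6
Step 7: w='b' (idx 3), end of input -> output (3, '')


Encoded: [(0, 'a'), (1, 'b'), (0, 'b'), (3, 'b'), (3, 'a'), (2, 'b'), (3, '')]


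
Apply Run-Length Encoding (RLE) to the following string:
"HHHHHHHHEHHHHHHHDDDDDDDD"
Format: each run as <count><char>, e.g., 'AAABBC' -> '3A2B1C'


Scanning runs left to right:
  i=0: run of 'H' x 8 -> '8H'
  i=8: run of 'E' x 1 -> '1E'
  i=9: run of 'H' x 7 -> '7H'
  i=16: run of 'D' x 8 -> '8D'

RLE = 8H1E7H8D


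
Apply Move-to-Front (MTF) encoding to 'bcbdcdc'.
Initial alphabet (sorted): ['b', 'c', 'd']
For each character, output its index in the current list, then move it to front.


MTF encoding:
'b': index 0 in ['b', 'c', 'd'] -> ['b', 'c', 'd']
'c': index 1 in ['b', 'c', 'd'] -> ['c', 'b', 'd']
'b': index 1 in ['c', 'b', 'd'] -> ['b', 'c', 'd']
'd': index 2 in ['b', 'c', 'd'] -> ['d', 'b', 'c']
'c': index 2 in ['d', 'b', 'c'] -> ['c', 'd', 'b']
'd': index 1 in ['c', 'd', 'b'] -> ['d', 'c', 'b']
'c': index 1 in ['d', 'c', 'b'] -> ['c', 'd', 'b']


Output: [0, 1, 1, 2, 2, 1, 1]


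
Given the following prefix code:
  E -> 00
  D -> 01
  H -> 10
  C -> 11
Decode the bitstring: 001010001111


Decoding step by step:
Bits 00 -> E
Bits 10 -> H
Bits 10 -> H
Bits 00 -> E
Bits 11 -> C
Bits 11 -> C


Decoded message: EHHECC


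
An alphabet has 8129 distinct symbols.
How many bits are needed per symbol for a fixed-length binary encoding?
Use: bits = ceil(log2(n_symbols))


log2(8129) = 12.9889
Bracket: 2^12 = 4096 < 8129 <= 2^13 = 8192
So ceil(log2(8129)) = 13

bits = ceil(log2(8129)) = ceil(12.9889) = 13 bits


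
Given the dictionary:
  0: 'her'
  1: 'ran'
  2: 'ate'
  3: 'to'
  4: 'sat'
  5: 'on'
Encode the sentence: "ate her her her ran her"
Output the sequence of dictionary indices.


Look up each word in the dictionary:
  'ate' -> 2
  'her' -> 0
  'her' -> 0
  'her' -> 0
  'ran' -> 1
  'her' -> 0

Encoded: [2, 0, 0, 0, 1, 0]


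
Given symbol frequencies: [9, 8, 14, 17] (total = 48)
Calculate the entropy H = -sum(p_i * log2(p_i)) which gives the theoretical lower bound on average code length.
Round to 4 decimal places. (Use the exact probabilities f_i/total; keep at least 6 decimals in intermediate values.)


Per-symbol terms -p_i * log2(p_i) with p_i = f_i/48:
  p = 9/48 = 0.187500: log2(p) = -2.415037, -p*log2(p) = 0.452820
  p = 8/48 = 0.166667: log2(p) = -2.584963, -p*log2(p) = 0.430827
  p = 14/48 = 0.291667: log2(p) = -1.777608, -p*log2(p) = 0.518469
  p = 17/48 = 0.354167: log2(p) = -1.497500, -p*log2(p) = 0.530364
H = 0.452820 + 0.430827 + 0.518469 + 0.530364 = 1.932480

H = 1.9325 bits/symbol


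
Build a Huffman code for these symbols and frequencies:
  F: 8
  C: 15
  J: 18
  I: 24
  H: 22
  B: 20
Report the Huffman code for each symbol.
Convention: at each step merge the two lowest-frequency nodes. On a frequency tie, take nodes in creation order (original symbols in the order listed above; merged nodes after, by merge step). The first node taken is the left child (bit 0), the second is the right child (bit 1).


Huffman tree construction:
Step 1: Merge F(8) + C(15) = 23
Step 2: Merge J(18) + B(20) = 38
Step 3: Merge H(22) + (F+C)(23) = 45
Step 4: Merge I(24) + (J+B)(38) = 62
Step 5: Merge (H+(F+C))(45) + (I+(J+B))(62) = 107
Read each symbol's code off the tree from the root (left child = 0, right child = 1).

Codes:
  F: 010 (length 3)
  C: 011 (length 3)
  J: 110 (length 3)
  I: 10 (length 2)
  H: 00 (length 2)
  B: 111 (length 3)
Average code length: 275/107 = 2.5701 bits/symbol


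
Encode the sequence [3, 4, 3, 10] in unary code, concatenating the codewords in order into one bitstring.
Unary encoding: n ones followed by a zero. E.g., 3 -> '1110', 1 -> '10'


Encode each number as n ones followed by a terminating 0:
  3 -> 1110 (4 bits)
  4 -> 11110 (5 bits)
  3 -> 1110 (4 bits)
  10 -> 11111111110 (11 bits)
Total length = 4 + 5 + 4 + 11 = 24 bits.

Unary([3, 4, 3, 10]) = 111011110111011111111110 (24 bits)


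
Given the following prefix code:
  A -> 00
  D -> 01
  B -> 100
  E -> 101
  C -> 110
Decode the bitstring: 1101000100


Decoding step by step:
Bits 110 -> C
Bits 100 -> B
Bits 01 -> D
Bits 00 -> A


Decoded message: CBDA


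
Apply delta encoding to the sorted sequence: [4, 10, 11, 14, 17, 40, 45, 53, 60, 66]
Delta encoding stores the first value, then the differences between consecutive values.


First value: 4
Deltas:
  10 - 4 = 6
  11 - 10 = 1
  14 - 11 = 3
  17 - 14 = 3
  40 - 17 = 23
  45 - 40 = 5
  53 - 45 = 8
  60 - 53 = 7
  66 - 60 = 6


Delta encoded: [4, 6, 1, 3, 3, 23, 5, 8, 7, 6]


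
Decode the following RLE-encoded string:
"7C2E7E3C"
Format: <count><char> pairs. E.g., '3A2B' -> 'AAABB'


Expanding each <count><char> pair:
  7C -> 'CCCCCCC'
  2E -> 'EE'
  7E -> 'EEEEEEE'
  3C -> 'CCC'

Decoded = CCCCCCCEEEEEEEEECCC


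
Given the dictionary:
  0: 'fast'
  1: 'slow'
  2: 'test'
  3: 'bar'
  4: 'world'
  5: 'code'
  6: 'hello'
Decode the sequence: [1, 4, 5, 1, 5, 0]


Look up each index in the dictionary:
  1 -> 'slow'
  4 -> 'world'
  5 -> 'code'
  1 -> 'slow'
  5 -> 'code'
  0 -> 'fast'

Decoded: "slow world code slow code fast"


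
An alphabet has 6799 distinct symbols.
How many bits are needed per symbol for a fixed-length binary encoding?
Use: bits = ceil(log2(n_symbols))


log2(6799) = 12.7311
Bracket: 2^12 = 4096 < 6799 <= 2^13 = 8192
So ceil(log2(6799)) = 13

bits = ceil(log2(6799)) = ceil(12.7311) = 13 bits


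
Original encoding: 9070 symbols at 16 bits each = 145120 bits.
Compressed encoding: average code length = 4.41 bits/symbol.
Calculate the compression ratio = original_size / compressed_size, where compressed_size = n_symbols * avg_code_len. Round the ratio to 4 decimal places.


original_size = n_symbols * orig_bits = 9070 * 16 = 145120 bits
compressed_size = n_symbols * avg_code_len = 9070 * 4.41 = 39998.7 bits
ratio = original_size / compressed_size = 145120 / 39998.7 = 3.6281

Compression ratio = 3.6281


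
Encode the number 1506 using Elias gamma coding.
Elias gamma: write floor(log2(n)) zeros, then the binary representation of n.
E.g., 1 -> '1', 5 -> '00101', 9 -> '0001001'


num_bits = floor(log2(1506)) + 1 = 11
leading_zeros = num_bits - 1 = 10
binary(1506) = 10111100010

Elias gamma(1506) = '0000000000' + '10111100010' = 000000000010111100010 (21 bits)


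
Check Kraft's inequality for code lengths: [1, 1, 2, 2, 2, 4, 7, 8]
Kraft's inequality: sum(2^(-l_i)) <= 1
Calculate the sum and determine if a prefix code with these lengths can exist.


Sum = 2^(-1) + 2^(-1) + 2^(-2) + 2^(-2) + 2^(-2) + 2^(-4) + 2^(-7) + 2^(-8)
    = 0.5 + 0.5 + 0.25 + 0.25 + 0.25 + 0.0625 + 0.0078125 + 0.00390625
    = 467/256 = 1.82421875
Since 1.82421875 > 1, Kraft's inequality is NOT satisfied.
A prefix code with these lengths CANNOT exist.

Kraft sum = 1.82421875. Not satisfied.


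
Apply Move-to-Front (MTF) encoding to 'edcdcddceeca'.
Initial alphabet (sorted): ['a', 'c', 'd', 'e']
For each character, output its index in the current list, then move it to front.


MTF encoding:
'e': index 3 in ['a', 'c', 'd', 'e'] -> ['e', 'a', 'c', 'd']
'd': index 3 in ['e', 'a', 'c', 'd'] -> ['d', 'e', 'a', 'c']
'c': index 3 in ['d', 'e', 'a', 'c'] -> ['c', 'd', 'e', 'a']
'd': index 1 in ['c', 'd', 'e', 'a'] -> ['d', 'c', 'e', 'a']
'c': index 1 in ['d', 'c', 'e', 'a'] -> ['c', 'd', 'e', 'a']
'd': index 1 in ['c', 'd', 'e', 'a'] -> ['d', 'c', 'e', 'a']
'd': index 0 in ['d', 'c', 'e', 'a'] -> ['d', 'c', 'e', 'a']
'c': index 1 in ['d', 'c', 'e', 'a'] -> ['c', 'd', 'e', 'a']
'e': index 2 in ['c', 'd', 'e', 'a'] -> ['e', 'c', 'd', 'a']
'e': index 0 in ['e', 'c', 'd', 'a'] -> ['e', 'c', 'd', 'a']
'c': index 1 in ['e', 'c', 'd', 'a'] -> ['c', 'e', 'd', 'a']
'a': index 3 in ['c', 'e', 'd', 'a'] -> ['a', 'c', 'e', 'd']


Output: [3, 3, 3, 1, 1, 1, 0, 1, 2, 0, 1, 3]


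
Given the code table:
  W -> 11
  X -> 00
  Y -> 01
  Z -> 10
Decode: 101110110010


Decoding:
10 -> Z
11 -> W
10 -> Z
11 -> W
00 -> X
10 -> Z


Result: ZWZWXZ


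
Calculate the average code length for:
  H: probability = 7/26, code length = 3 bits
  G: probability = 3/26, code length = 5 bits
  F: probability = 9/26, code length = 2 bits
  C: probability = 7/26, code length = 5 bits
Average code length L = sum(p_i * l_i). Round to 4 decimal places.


Weighted contributions p_i * l_i:
  H: (7/26) * 3 = 21/26
  G: (3/26) * 5 = 15/26
  F: (9/26) * 2 = 18/26
  C: (7/26) * 5 = 35/26
Sum = (21 + 15 + 18 + 35)/26 = 89/26

L = 89/26 = 3.4231 bits/symbol


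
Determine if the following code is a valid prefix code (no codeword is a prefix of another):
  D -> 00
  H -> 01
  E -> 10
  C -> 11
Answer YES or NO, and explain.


Checking each pair (does one codeword prefix another?):
  D='00' vs H='01': no prefix
  D='00' vs E='10': no prefix
  D='00' vs C='11': no prefix
  H='01' vs D='00': no prefix
  H='01' vs E='10': no prefix
  H='01' vs C='11': no prefix
  E='10' vs D='00': no prefix
  E='10' vs H='01': no prefix
  E='10' vs C='11': no prefix
  C='11' vs D='00': no prefix
  C='11' vs H='01': no prefix
  C='11' vs E='10': no prefix
No violation found over all pairs.

YES -- this is a valid prefix code. No codeword is a prefix of any other codeword.


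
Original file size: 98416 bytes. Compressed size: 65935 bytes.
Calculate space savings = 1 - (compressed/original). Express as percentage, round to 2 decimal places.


ratio = compressed/original = 65935/98416 = 0.669962
savings = 1 - ratio = 1 - 0.669962 = 0.330038
as a percentage: 0.330038 * 100 = 33.0%

Space savings = 1 - 65935/98416 = 33.0%


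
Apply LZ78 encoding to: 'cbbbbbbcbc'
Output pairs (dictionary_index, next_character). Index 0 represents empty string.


LZ78 encoding steps:
Dictionary: {0: ''}
Step 1: w='' (idx 0), next='c' -> output (0, 'c'), add 'c' as idx 1
Step 2: w='' (idx 0), next='b' -> output (0, 'b'), add 'b' as idx 2
Step 3: w='b' (idx 2), next='b' -> output (2, 'b'), add 'bb' as idx 3
Step 4: w='bb' (idx 3), next='b' -> output (3, 'b'), add 'bbb' as idx 4
Step 5: w='c' (idx 1), next='b' -> output (1, 'b'), add 'cb' as idx 5
Step 6: w='c' (idx 1), end of input -> output (1, '')


Encoded: [(0, 'c'), (0, 'b'), (2, 'b'), (3, 'b'), (1, 'b'), (1, '')]


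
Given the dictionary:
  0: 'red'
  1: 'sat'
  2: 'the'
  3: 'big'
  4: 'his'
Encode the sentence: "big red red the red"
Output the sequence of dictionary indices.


Look up each word in the dictionary:
  'big' -> 3
  'red' -> 0
  'red' -> 0
  'the' -> 2
  'red' -> 0

Encoded: [3, 0, 0, 2, 0]


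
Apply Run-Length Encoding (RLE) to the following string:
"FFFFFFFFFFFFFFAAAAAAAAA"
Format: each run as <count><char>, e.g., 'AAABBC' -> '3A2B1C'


Scanning runs left to right:
  i=0: run of 'F' x 14 -> '14F'
  i=14: run of 'A' x 9 -> '9A'

RLE = 14F9A


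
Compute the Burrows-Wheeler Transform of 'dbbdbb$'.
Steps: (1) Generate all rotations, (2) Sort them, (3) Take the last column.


Rotations (sorted):
  0: $dbbdbb -> last char: b
  1: b$dbbdb -> last char: b
  2: bb$dbbd -> last char: d
  3: bbdbb$d -> last char: d
  4: bdbb$db -> last char: b
  5: dbb$dbb -> last char: b
  6: dbbdbb$ -> last char: $


BWT = bbddbb$


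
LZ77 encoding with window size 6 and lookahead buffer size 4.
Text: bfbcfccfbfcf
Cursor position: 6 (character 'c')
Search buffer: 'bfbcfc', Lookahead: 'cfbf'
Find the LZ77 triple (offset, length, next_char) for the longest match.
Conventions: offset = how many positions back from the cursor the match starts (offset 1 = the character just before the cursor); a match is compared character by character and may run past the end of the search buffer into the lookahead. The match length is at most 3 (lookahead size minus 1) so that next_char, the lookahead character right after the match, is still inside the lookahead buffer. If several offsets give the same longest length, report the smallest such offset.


Try each offset into the search buffer:
  offset=1 (pos 5, char 'c'): match length 1
  offset=2 (pos 4, char 'f'): match length 0
  offset=3 (pos 3, char 'c'): match length 2
  offset=4 (pos 2, char 'b'): match length 0
  offset=5 (pos 1, char 'f'): match length 0
  offset=6 (pos 0, char 'b'): match length 0
Longest match has length 2 at offset 3.
next_char = character at position 6 + 2 = 8 -> 'b'

Best match: offset=3, length=2 (matching 'cf' starting at position 3)
LZ77 triple: (3, 2, 'b')


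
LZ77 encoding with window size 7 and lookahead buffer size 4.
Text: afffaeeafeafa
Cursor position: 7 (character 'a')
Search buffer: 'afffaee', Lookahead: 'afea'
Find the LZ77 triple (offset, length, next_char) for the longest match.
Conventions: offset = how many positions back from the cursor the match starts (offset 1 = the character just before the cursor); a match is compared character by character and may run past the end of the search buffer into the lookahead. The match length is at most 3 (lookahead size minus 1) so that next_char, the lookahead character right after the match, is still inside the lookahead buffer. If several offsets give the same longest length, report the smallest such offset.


Try each offset into the search buffer:
  offset=1 (pos 6, char 'e'): match length 0
  offset=2 (pos 5, char 'e'): match length 0
  offset=3 (pos 4, char 'a'): match length 1
  offset=4 (pos 3, char 'f'): match length 0
  offset=5 (pos 2, char 'f'): match length 0
  offset=6 (pos 1, char 'f'): match length 0
  offset=7 (pos 0, char 'a'): match length 2
Longest match has length 2 at offset 7.
next_char = character at position 7 + 2 = 9 -> 'e'

Best match: offset=7, length=2 (matching 'af' starting at position 0)
LZ77 triple: (7, 2, 'e')
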